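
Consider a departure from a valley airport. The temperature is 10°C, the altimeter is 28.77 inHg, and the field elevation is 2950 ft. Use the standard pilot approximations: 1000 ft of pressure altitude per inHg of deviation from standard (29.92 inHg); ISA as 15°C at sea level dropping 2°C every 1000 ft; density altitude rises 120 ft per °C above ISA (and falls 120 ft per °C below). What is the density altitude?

4484 ft

Pressure altitude = 2950 + (29.92 − 28.77) × 1000 = 2950 + (+1150) = 4100 ft.
ISA temperature at 4100 ft = 15 − 2 × (4100/1000) = 6.8°C.
ISA deviation = 10 − 6.8 = +3.2°C.
Density altitude = 4100 + 120 × (3.2) = 4484 ft.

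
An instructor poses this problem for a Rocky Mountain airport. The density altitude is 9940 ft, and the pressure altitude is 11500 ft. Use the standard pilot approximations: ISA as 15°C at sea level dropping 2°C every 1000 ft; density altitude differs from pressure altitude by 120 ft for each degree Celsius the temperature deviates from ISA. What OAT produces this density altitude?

-21°C

Density altitude − pressure altitude = 9940 − 11500 = -1560 ft.
At 120 ft/°C that is an ISA deviation of -1560/120 = -13°C.
ISA temperature at 11500 ft = 15 − 2 × (11500/1000) = -8°C.
OAT = ISA + deviation = -8 + (-13) = -21°C.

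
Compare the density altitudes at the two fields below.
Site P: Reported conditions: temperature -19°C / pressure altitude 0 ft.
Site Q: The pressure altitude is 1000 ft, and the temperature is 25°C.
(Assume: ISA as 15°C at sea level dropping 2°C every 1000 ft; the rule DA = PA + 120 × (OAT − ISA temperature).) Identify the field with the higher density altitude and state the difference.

Site Q by 6520 ft

Site P: ISA temp = 15°C, deviation -34°C, DA = 0 + 120 × (-34) = -4080 ft.
Site Q: ISA temp = 13°C, deviation +12°C, DA = 1000 + 120 × 12 = 2440 ft.
Site Q is higher by 2440 − (-4080) = 6520 ft.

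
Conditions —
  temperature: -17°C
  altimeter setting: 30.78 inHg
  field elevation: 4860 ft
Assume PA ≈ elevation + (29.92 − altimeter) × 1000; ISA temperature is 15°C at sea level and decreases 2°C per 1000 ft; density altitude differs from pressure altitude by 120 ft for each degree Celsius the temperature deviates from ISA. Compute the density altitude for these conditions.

Pressure altitude = 4860 + (29.92 − 30.78) × 1000 = 4860 + (-860) = 4000 ft.
ISA temperature at 4000 ft = 15 − 2 × (4000/1000) = 7°C.
ISA deviation = -17 − 7 = -24°C.
Density altitude = 4000 + 120 × (-24) = 1120 ft.

1120 ft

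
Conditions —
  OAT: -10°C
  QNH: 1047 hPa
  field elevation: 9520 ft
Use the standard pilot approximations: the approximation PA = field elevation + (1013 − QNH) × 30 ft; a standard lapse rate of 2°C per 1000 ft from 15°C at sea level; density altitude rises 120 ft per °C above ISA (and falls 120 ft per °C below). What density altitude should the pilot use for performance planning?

7540 ft

Pressure altitude = 9520 + (1013 − 1047) × 30 = 9520 + (-1020) = 8500 ft.
ISA temperature at 8500 ft = 15 − 2 × (8500/1000) = -2°C.
ISA deviation = -10 − (-2) = -8°C.
Density altitude = 8500 + 120 × (-8) = 7540 ft.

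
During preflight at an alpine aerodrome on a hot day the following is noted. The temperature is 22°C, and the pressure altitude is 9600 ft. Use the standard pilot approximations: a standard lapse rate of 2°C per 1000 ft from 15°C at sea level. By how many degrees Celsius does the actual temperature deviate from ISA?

ISA+26.2°C

ISA temperature at 9600 ft = 15 − 2 × (9600/1000) = -4.2°C.
Deviation = OAT − ISA = 22 − (-4.2) = +26.2°C.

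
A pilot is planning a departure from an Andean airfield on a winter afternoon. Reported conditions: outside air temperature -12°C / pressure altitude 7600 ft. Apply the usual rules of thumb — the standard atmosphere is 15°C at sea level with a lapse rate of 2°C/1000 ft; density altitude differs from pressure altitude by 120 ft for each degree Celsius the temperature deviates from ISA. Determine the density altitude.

6184 ft

ISA temperature at 7600 ft = 15 − 2 × (7600/1000) = -0.2°C.
ISA deviation = -12 − (-0.2) = -11.8°C.
Density altitude = 7600 + 120 × (-11.8) = 7600 + (-1416) = 6184 ft.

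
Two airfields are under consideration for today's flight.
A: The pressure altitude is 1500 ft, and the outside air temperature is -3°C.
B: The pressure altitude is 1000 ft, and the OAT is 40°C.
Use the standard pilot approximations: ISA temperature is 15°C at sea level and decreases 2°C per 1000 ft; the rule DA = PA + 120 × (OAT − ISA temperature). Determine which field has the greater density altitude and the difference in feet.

A: ISA temp = 12°C, deviation -15°C, DA = 1500 + 120 × (-15) = -300 ft.
B: ISA temp = 13°C, deviation +27°C, DA = 1000 + 120 × 27 = 4240 ft.
B is higher by 4240 − (-300) = 4540 ft.

B by 4540 ft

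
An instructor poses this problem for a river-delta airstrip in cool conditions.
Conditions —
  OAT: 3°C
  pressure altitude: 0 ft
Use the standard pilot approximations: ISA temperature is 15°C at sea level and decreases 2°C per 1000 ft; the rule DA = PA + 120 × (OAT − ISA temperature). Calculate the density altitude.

ISA temperature at 0 ft = 15 − 2 × (0/1000) = 15°C.
ISA deviation = 3 − 15 = -12°C.
Density altitude = 0 + 120 × (-12) = 0 + (-1440) = -1440 ft.

-1440 ft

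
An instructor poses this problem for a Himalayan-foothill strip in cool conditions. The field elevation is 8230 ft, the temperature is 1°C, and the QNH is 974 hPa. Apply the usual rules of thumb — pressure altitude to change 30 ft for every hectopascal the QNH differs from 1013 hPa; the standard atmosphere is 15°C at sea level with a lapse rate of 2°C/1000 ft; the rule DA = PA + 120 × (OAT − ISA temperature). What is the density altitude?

Pressure altitude = 8230 + (1013 − 974) × 30 = 8230 + (+1170) = 9400 ft.
ISA temperature at 9400 ft = 15 − 2 × (9400/1000) = -3.8°C.
ISA deviation = 1 − (-3.8) = +4.8°C.
Density altitude = 9400 + 120 × (4.8) = 9976 ft.

9976 ft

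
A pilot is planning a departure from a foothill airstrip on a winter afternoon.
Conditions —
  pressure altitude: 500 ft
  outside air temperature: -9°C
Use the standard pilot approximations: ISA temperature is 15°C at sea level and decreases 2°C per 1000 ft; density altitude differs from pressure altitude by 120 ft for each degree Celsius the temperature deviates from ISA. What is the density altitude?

-2260 ft

ISA temperature at 500 ft = 15 − 2 × (500/1000) = 14°C.
ISA deviation = -9 − 14 = -23°C.
Density altitude = 500 + 120 × (-23) = 500 + (-2760) = -2260 ft.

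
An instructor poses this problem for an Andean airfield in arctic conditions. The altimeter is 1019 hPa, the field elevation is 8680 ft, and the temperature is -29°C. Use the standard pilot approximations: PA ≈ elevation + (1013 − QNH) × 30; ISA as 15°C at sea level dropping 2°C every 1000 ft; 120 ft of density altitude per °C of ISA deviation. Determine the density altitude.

Pressure altitude = 8680 + (1013 − 1019) × 30 = 8680 + (-180) = 8500 ft.
ISA temperature at 8500 ft = 15 − 2 × (8500/1000) = -2°C.
ISA deviation = -29 − (-2) = -27°C.
Density altitude = 8500 + 120 × (-27) = 5260 ft.

5260 ft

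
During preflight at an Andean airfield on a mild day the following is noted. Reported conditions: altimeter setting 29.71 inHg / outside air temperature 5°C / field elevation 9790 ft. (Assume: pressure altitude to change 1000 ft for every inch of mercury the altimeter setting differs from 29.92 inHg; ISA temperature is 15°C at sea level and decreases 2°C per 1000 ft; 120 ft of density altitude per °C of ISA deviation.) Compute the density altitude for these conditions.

11200 ft

Pressure altitude = 9790 + (29.92 − 29.71) × 1000 = 9790 + (+210) = 10000 ft.
ISA temperature at 10000 ft = 15 − 2 × (10000/1000) = -5°C.
ISA deviation = 5 − (-5) = +10°C.
Density altitude = 10000 + 120 × (10) = 11200 ft.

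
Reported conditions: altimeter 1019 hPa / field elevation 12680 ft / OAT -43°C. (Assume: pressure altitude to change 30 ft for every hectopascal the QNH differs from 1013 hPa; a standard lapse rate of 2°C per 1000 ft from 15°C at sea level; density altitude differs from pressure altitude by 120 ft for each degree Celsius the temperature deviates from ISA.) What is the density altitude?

8540 ft

Pressure altitude = 12680 + (1013 − 1019) × 30 = 12680 + (-180) = 12500 ft.
ISA temperature at 12500 ft = 15 − 2 × (12500/1000) = -10°C.
ISA deviation = -43 − (-10) = -33°C.
Density altitude = 12500 + 120 × (-33) = 8540 ft.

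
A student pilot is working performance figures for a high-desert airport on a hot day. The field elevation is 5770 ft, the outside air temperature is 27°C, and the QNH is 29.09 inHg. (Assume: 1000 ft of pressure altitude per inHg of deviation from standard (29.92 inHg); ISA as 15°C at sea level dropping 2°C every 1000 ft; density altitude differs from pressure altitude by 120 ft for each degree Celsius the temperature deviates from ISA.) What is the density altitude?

9624 ft

Pressure altitude = 5770 + (29.92 − 29.09) × 1000 = 5770 + (+830) = 6600 ft.
ISA temperature at 6600 ft = 15 − 2 × (6600/1000) = 1.8°C.
ISA deviation = 27 − 1.8 = +25.2°C.
Density altitude = 6600 + 120 × (25.2) = 9624 ft.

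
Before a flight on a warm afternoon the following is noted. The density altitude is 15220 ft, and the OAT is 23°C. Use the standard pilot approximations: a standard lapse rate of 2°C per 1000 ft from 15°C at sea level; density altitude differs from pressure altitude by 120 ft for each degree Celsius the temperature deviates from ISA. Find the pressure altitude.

DA = PA + 120 × (OAT − (15 − 2·PA/1000)) = PA + 120·OAT − 1800 + 0.24·PA = 1.24·PA + 120·OAT − 1800.
So 1.24·PA = 15220 − 120 × 23 + 1800 = 14260.
PA = 14260 / 1.24 = 11500 ft.

11500 ft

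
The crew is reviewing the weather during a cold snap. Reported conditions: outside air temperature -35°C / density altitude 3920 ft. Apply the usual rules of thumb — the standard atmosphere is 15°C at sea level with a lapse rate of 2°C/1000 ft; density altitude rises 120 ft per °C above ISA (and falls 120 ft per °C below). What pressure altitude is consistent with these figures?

DA = PA + 120 × (OAT − (15 − 2·PA/1000)) = PA + 120·OAT − 1800 + 0.24·PA = 1.24·PA + 120·OAT − 1800.
So 1.24·PA = 3920 − 120 × (-35) + 1800 = 9920.
PA = 9920 / 1.24 = 8000 ft.

8000 ft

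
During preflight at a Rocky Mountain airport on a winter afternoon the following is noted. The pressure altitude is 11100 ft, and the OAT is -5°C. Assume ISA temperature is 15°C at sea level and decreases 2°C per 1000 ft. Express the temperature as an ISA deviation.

ISA temperature at 11100 ft = 15 − 2 × (11100/1000) = -7.2°C.
Deviation = OAT − ISA = -5 − (-7.2) = +2.2°C.

ISA+2.2°C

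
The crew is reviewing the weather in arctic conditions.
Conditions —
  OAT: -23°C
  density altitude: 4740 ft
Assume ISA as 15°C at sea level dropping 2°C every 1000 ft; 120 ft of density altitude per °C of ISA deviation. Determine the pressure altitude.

DA = PA + 120 × (OAT − (15 − 2·PA/1000)) = PA + 120·OAT − 1800 + 0.24·PA = 1.24·PA + 120·OAT − 1800.
So 1.24·PA = 4740 − 120 × (-23) + 1800 = 9300.
PA = 9300 / 1.24 = 7500 ft.

7500 ft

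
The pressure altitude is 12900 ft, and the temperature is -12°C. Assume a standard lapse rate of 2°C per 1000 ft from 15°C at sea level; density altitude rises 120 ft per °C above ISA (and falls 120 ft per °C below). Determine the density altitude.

ISA temperature at 12900 ft = 15 − 2 × (12900/1000) = -10.8°C.
ISA deviation = -12 − (-10.8) = -1.2°C.
Density altitude = 12900 + 120 × (-1.2) = 12900 + (-144) = 12756 ft.

12756 ft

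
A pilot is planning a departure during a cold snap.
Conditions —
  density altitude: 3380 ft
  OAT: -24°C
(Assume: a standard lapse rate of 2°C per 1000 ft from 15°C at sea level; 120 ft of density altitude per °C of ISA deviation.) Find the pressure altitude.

DA = PA + 120 × (OAT − (15 − 2·PA/1000)) = PA + 120·OAT − 1800 + 0.24·PA = 1.24·PA + 120·OAT − 1800.
So 1.24·PA = 3380 − 120 × (-24) + 1800 = 8060.
PA = 8060 / 1.24 = 6500 ft.

6500 ft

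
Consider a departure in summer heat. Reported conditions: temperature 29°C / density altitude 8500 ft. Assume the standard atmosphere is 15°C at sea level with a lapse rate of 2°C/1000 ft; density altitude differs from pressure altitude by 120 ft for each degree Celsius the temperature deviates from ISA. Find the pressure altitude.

5500 ft

DA = PA + 120 × (OAT − (15 − 2·PA/1000)) = PA + 120·OAT − 1800 + 0.24·PA = 1.24·PA + 120·OAT − 1800.
So 1.24·PA = 8500 − 120 × 29 + 1800 = 6820.
PA = 6820 / 1.24 = 5500 ft.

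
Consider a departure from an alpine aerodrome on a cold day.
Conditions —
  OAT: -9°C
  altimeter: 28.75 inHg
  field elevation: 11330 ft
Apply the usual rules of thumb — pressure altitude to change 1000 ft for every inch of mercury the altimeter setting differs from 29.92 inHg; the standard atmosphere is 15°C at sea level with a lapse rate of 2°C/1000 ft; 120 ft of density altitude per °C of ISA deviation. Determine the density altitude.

12620 ft

Pressure altitude = 11330 + (29.92 − 28.75) × 1000 = 11330 + (+1170) = 12500 ft.
ISA temperature at 12500 ft = 15 − 2 × (12500/1000) = -10°C.
ISA deviation = -9 − (-10) = +1°C.
Density altitude = 12500 + 120 × (1) = 12620 ft.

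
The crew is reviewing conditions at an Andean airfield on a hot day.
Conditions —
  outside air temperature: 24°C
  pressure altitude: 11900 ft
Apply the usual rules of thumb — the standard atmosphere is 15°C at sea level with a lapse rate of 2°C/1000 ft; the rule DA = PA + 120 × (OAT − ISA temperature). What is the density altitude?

15836 ft

ISA temperature at 11900 ft = 15 − 2 × (11900/1000) = -8.8°C.
ISA deviation = 24 − (-8.8) = +32.8°C.
Density altitude = 11900 + 120 × (32.8) = 11900 + (+3936) = 15836 ft.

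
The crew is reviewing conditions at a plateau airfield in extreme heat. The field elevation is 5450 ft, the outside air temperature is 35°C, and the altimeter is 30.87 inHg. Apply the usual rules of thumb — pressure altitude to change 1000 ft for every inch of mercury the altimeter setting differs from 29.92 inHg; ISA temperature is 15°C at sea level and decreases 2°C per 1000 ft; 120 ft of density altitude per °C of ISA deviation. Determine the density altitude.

7980 ft

Pressure altitude = 5450 + (29.92 − 30.87) × 1000 = 5450 + (-950) = 4500 ft.
ISA temperature at 4500 ft = 15 − 2 × (4500/1000) = 6°C.
ISA deviation = 35 − 6 = +29°C.
Density altitude = 4500 + 120 × (29) = 7980 ft.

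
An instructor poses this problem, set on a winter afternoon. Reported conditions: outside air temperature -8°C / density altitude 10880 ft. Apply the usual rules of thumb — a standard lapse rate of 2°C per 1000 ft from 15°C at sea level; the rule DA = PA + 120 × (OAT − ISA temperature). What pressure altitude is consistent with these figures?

DA = PA + 120 × (OAT − (15 − 2·PA/1000)) = PA + 120·OAT − 1800 + 0.24·PA = 1.24·PA + 120·OAT − 1800.
So 1.24·PA = 10880 − 120 × (-8) + 1800 = 13640.
PA = 13640 / 1.24 = 11000 ft.

11000 ft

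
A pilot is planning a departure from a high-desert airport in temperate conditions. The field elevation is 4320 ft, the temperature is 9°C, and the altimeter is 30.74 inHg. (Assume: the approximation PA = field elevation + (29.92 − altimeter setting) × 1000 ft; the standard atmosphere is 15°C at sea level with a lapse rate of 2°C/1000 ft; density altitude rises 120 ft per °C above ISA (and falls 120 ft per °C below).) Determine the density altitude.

3620 ft

Pressure altitude = 4320 + (29.92 − 30.74) × 1000 = 4320 + (-820) = 3500 ft.
ISA temperature at 3500 ft = 15 − 2 × (3500/1000) = 8°C.
ISA deviation = 9 − 8 = +1°C.
Density altitude = 3500 + 120 × (1) = 3620 ft.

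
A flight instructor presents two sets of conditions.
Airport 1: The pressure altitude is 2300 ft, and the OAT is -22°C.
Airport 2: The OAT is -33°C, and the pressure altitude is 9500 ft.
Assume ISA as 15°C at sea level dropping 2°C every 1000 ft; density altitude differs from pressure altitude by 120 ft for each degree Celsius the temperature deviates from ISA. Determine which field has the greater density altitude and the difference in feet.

Airport 1: ISA temp = 10.4°C, deviation -32.4°C, DA = 2300 + 120 × (-32.4) = -1588 ft.
Airport 2: ISA temp = -4°C, deviation -29°C, DA = 9500 + 120 × (-29) = 6020 ft.
Airport 2 is higher by 6020 − (-1588) = 7608 ft.

Airport 2 by 7608 ft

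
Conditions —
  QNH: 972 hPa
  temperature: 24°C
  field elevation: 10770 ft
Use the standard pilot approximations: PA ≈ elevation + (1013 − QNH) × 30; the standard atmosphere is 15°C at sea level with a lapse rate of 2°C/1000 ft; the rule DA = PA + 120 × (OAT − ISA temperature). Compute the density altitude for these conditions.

15960 ft

Pressure altitude = 10770 + (1013 − 972) × 30 = 10770 + (+1230) = 12000 ft.
ISA temperature at 12000 ft = 15 − 2 × (12000/1000) = -9°C.
ISA deviation = 24 − (-9) = +33°C.
Density altitude = 12000 + 120 × (33) = 15960 ft.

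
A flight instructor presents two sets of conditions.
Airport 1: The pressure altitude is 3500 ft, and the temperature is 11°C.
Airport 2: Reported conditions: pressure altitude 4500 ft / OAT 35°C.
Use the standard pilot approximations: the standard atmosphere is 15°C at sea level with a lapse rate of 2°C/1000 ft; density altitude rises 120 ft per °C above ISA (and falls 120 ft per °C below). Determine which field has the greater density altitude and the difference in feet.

Airport 2 by 4120 ft

Airport 1: ISA temp = 8°C, deviation +3°C, DA = 3500 + 120 × 3 = 3860 ft.
Airport 2: ISA temp = 6°C, deviation +29°C, DA = 4500 + 120 × 29 = 7980 ft.
Airport 2 is higher by 7980 − 3860 = 4120 ft.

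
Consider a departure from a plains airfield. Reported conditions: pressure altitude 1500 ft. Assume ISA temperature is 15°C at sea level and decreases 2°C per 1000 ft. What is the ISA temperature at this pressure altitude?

12°C

ISA temperature = 15 − 2 × (1500/1000) = 15 − 3 = 12°C.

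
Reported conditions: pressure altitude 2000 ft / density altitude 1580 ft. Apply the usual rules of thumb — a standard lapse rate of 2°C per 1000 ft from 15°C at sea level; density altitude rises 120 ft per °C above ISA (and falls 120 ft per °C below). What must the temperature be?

7.5°C

Density altitude − pressure altitude = 1580 − 2000 = -420 ft.
At 120 ft/°C that is an ISA deviation of -420/120 = -3.5°C.
ISA temperature at 2000 ft = 15 − 2 × (2000/1000) = 11°C.
OAT = ISA + deviation = 11 + (-3.5) = 7.5°C.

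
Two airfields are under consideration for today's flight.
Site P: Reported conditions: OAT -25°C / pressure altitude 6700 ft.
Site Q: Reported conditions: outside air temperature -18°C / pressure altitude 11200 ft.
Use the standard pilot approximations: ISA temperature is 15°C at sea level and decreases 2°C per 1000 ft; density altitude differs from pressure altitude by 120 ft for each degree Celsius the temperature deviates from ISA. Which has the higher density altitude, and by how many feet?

Site P: ISA temp = 1.6°C, deviation -26.6°C, DA = 6700 + 120 × (-26.6) = 3508 ft.
Site Q: ISA temp = -7.4°C, deviation -10.6°C, DA = 11200 + 120 × (-10.6) = 9928 ft.
Site Q is higher by 9928 − 3508 = 6420 ft.

Site Q by 6420 ft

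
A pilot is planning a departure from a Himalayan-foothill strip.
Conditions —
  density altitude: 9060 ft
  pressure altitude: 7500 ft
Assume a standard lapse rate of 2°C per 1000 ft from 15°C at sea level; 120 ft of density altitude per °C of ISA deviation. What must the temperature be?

Density altitude − pressure altitude = 9060 − 7500 = +1560 ft.
At 120 ft/°C that is an ISA deviation of 1560/120 = +13°C.
ISA temperature at 7500 ft = 15 − 2 × (7500/1000) = 0°C.
OAT = ISA + deviation = 0 + (+13) = 13°C.

13°C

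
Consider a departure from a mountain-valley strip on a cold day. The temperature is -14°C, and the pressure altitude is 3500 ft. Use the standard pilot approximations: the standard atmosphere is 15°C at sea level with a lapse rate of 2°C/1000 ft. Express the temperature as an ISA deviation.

ISA-22°C

ISA temperature at 3500 ft = 15 − 2 × (3500/1000) = 8°C.
Deviation = OAT − ISA = -14 − 8 = -22°C.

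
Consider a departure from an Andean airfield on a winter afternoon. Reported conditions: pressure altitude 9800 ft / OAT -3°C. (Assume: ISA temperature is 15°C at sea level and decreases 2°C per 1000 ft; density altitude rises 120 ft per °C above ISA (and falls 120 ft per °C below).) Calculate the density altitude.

ISA temperature at 9800 ft = 15 − 2 × (9800/1000) = -4.6°C.
ISA deviation = -3 − (-4.6) = +1.6°C.
Density altitude = 9800 + 120 × (1.6) = 9800 + (+192) = 9992 ft.

9992 ft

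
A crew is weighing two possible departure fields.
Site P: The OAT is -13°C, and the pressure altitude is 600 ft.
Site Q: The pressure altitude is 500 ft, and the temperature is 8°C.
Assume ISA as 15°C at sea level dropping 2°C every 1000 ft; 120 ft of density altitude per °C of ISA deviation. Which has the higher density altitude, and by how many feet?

Site P: ISA temp = 13.8°C, deviation -26.8°C, DA = 600 + 120 × (-26.8) = -2616 ft.
Site Q: ISA temp = 14°C, deviation -6°C, DA = 500 + 120 × (-6) = -220 ft.
Site Q is higher by -220 − (-2616) = 2396 ft.

Site Q by 2396 ft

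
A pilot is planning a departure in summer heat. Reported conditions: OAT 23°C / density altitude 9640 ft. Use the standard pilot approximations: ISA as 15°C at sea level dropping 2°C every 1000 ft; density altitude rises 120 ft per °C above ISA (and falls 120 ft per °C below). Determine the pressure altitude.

7000 ft

DA = PA + 120 × (OAT − (15 − 2·PA/1000)) = PA + 120·OAT − 1800 + 0.24·PA = 1.24·PA + 120·OAT − 1800.
So 1.24·PA = 9640 − 120 × 23 + 1800 = 8680.
PA = 8680 / 1.24 = 7000 ft.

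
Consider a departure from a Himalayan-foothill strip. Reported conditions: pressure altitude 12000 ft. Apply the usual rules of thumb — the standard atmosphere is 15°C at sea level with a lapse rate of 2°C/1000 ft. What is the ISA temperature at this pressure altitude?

ISA temperature = 15 − 2 × (12000/1000) = 15 − 24 = -9°C.

-9°C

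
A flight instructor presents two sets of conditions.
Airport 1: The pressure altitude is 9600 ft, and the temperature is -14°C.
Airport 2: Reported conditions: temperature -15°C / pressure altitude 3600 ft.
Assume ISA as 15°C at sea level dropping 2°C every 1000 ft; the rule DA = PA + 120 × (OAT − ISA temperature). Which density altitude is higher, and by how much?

Airport 1: ISA temp = -4.2°C, deviation -9.8°C, DA = 9600 + 120 × (-9.8) = 8424 ft.
Airport 2: ISA temp = 7.8°C, deviation -22.8°C, DA = 3600 + 120 × (-22.8) = 864 ft.
Airport 1 is higher by 8424 − 864 = 7560 ft.

Airport 1 by 7560 ft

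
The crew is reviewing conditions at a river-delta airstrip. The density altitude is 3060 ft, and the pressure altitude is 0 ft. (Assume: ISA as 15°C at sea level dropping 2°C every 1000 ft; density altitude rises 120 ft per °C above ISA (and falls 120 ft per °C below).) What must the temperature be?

40.5°C

Density altitude − pressure altitude = 3060 − 0 = +3060 ft.
At 120 ft/°C that is an ISA deviation of 3060/120 = +25.5°C.
ISA temperature at 0 ft = 15 − 2 × (0/1000) = 15°C.
OAT = ISA + deviation = 15 + (+25.5) = 40.5°C.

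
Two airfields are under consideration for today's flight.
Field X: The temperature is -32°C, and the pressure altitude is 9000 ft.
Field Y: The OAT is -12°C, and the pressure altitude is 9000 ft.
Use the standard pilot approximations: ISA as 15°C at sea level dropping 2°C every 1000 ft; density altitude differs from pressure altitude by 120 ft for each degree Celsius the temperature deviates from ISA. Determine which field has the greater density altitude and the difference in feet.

Field X: ISA temp = -3°C, deviation -29°C, DA = 9000 + 120 × (-29) = 5520 ft.
Field Y: ISA temp = -3°C, deviation -9°C, DA = 9000 + 120 × (-9) = 7920 ft.
Field Y is higher by 7920 − 5520 = 2400 ft.

Field Y by 2400 ft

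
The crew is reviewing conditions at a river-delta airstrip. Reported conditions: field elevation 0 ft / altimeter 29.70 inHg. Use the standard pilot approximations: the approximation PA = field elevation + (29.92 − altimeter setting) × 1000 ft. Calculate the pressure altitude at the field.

Pressure correction = (29.92 − 29.70) × 1000 = +220 ft.
Pressure altitude = 0 + (+220) = 220 ft.

220 ft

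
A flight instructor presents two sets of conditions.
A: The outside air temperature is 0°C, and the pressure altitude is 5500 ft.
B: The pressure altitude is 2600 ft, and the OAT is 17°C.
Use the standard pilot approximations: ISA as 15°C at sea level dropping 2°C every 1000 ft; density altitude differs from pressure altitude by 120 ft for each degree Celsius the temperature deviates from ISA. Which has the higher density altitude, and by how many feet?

A: ISA temp = 4°C, deviation -4°C, DA = 5500 + 120 × (-4) = 5020 ft.
B: ISA temp = 9.8°C, deviation +7.2°C, DA = 2600 + 120 × 7.2 = 3464 ft.
A is higher by 5020 − 3464 = 1556 ft.

A by 1556 ft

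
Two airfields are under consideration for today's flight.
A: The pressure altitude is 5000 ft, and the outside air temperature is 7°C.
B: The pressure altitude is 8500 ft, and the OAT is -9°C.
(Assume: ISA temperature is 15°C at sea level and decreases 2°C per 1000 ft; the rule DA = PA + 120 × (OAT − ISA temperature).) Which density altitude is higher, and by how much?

B by 2420 ft

A: ISA temp = 5°C, deviation +2°C, DA = 5000 + 120 × 2 = 5240 ft.
B: ISA temp = -2°C, deviation -7°C, DA = 8500 + 120 × (-7) = 7660 ft.
B is higher by 7660 − 5240 = 2420 ft.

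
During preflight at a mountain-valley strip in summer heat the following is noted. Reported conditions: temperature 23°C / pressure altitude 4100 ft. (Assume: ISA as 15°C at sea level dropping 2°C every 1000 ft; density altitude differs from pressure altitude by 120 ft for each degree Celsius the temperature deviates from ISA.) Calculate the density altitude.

ISA temperature at 4100 ft = 15 − 2 × (4100/1000) = 6.8°C.
ISA deviation = 23 − 6.8 = +16.2°C.
Density altitude = 4100 + 120 × (16.2) = 4100 + (+1944) = 6044 ft.

6044 ft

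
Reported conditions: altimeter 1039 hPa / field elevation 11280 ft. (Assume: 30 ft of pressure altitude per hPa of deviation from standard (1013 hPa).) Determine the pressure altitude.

10500 ft

Pressure correction = (1013 − 1039) × 30 = -780 ft.
Pressure altitude = 11280 + (-780) = 10500 ft.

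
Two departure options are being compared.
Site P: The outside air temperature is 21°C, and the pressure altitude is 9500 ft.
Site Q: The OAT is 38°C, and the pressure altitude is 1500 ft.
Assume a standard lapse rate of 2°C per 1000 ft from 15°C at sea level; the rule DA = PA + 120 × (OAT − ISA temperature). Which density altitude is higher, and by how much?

Site P: ISA temp = -4°C, deviation +25°C, DA = 9500 + 120 × 25 = 12500 ft.
Site Q: ISA temp = 12°C, deviation +26°C, DA = 1500 + 120 × 26 = 4620 ft.
Site P is higher by 12500 − 4620 = 7880 ft.

Site P by 7880 ft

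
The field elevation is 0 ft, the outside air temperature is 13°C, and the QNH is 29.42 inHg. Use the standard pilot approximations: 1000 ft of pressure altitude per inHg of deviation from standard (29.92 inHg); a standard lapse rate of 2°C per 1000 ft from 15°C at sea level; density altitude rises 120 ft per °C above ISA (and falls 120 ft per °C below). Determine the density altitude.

Pressure altitude = 0 + (29.92 − 29.42) × 1000 = 0 + (+500) = 500 ft.
ISA temperature at 500 ft = 15 − 2 × (500/1000) = 14°C.
ISA deviation = 13 − 14 = -1°C.
Density altitude = 500 + 120 × (-1) = 380 ft.

380 ft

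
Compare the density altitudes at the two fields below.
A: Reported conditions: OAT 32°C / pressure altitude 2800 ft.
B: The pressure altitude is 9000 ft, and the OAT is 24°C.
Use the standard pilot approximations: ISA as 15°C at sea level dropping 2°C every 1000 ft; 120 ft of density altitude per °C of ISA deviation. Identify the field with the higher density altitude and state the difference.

B by 6728 ft

A: ISA temp = 9.4°C, deviation +22.6°C, DA = 2800 + 120 × 22.6 = 5512 ft.
B: ISA temp = -3°C, deviation +27°C, DA = 9000 + 120 × 27 = 12240 ft.
B is higher by 12240 − 5512 = 6728 ft.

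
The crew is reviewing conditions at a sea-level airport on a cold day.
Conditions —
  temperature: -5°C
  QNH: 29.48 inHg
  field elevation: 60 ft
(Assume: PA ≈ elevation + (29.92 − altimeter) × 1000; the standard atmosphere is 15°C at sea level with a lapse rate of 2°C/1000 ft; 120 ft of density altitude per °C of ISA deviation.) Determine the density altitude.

-1780 ft

Pressure altitude = 60 + (29.92 − 29.48) × 1000 = 60 + (+440) = 500 ft.
ISA temperature at 500 ft = 15 − 2 × (500/1000) = 14°C.
ISA deviation = -5 − 14 = -19°C.
Density altitude = 500 + 120 × (-19) = -1780 ft.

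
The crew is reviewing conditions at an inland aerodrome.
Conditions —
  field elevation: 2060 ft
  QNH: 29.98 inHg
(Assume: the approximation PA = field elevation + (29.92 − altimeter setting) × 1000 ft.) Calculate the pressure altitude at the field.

Pressure correction = (29.92 − 29.98) × 1000 = -60 ft.
Pressure altitude = 2060 + (-60) = 2000 ft.

2000 ft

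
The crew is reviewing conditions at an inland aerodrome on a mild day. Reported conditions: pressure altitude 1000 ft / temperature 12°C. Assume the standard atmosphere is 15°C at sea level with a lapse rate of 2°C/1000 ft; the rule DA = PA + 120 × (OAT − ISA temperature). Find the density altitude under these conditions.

880 ft

ISA temperature at 1000 ft = 15 − 2 × (1000/1000) = 13°C.
ISA deviation = 12 − 13 = -1°C.
Density altitude = 1000 + 120 × (-1) = 1000 + (-120) = 880 ft.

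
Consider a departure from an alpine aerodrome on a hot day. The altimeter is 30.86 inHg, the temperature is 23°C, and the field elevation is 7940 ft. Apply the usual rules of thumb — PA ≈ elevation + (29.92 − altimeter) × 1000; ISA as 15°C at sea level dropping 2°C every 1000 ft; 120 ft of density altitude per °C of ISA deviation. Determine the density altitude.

9640 ft

Pressure altitude = 7940 + (29.92 − 30.86) × 1000 = 7940 + (-940) = 7000 ft.
ISA temperature at 7000 ft = 15 − 2 × (7000/1000) = 1°C.
ISA deviation = 23 − 1 = +22°C.
Density altitude = 7000 + 120 × (22) = 9640 ft.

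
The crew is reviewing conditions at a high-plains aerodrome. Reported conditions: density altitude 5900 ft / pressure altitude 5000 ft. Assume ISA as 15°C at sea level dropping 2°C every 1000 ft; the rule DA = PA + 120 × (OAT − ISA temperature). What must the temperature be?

12.5°C

Density altitude − pressure altitude = 5900 − 5000 = +900 ft.
At 120 ft/°C that is an ISA deviation of 900/120 = +7.5°C.
ISA temperature at 5000 ft = 15 − 2 × (5000/1000) = 5°C.
OAT = ISA + deviation = 5 + (+7.5) = 12.5°C.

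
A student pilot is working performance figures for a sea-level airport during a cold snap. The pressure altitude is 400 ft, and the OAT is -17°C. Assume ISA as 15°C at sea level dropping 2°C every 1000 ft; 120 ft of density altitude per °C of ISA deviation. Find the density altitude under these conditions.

-3344 ft

ISA temperature at 400 ft = 15 − 2 × (400/1000) = 14.2°C.
ISA deviation = -17 − 14.2 = -31.2°C.
Density altitude = 400 + 120 × (-31.2) = 400 + (-3744) = -3344 ft.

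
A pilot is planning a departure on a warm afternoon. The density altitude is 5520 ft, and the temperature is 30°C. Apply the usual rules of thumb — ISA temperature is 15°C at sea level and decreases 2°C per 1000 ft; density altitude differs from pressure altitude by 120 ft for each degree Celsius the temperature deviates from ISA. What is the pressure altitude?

DA = PA + 120 × (OAT − (15 − 2·PA/1000)) = PA + 120·OAT − 1800 + 0.24·PA = 1.24·PA + 120·OAT − 1800.
So 1.24·PA = 5520 − 120 × 30 + 1800 = 3720.
PA = 3720 / 1.24 = 3000 ft.

3000 ft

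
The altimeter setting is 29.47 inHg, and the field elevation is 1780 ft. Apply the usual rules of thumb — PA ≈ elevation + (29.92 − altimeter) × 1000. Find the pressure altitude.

2230 ft

Pressure correction = (29.92 − 29.47) × 1000 = +450 ft.
Pressure altitude = 1780 + (+450) = 2230 ft.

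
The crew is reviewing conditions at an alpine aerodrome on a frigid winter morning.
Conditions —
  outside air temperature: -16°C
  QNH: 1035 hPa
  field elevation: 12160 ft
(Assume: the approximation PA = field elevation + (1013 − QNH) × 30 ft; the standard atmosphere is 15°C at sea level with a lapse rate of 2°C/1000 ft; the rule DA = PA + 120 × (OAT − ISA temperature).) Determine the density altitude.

Pressure altitude = 12160 + (1013 − 1035) × 30 = 12160 + (-660) = 11500 ft.
ISA temperature at 11500 ft = 15 − 2 × (11500/1000) = -8°C.
ISA deviation = -16 − (-8) = -8°C.
Density altitude = 11500 + 120 × (-8) = 10540 ft.

10540 ft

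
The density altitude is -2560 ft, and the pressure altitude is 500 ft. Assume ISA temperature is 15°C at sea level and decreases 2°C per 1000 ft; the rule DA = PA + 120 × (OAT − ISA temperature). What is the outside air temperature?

-11.5°C

Density altitude − pressure altitude = -2560 − 500 = -3060 ft.
At 120 ft/°C that is an ISA deviation of -3060/120 = -25.5°C.
ISA temperature at 500 ft = 15 − 2 × (500/1000) = 14°C.
OAT = ISA + deviation = 14 + (-25.5) = -11.5°C.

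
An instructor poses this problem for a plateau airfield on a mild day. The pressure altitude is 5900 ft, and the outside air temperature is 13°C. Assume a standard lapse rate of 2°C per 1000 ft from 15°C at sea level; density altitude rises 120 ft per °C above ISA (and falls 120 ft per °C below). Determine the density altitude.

7076 ft

ISA temperature at 5900 ft = 15 − 2 × (5900/1000) = 3.2°C.
ISA deviation = 13 − 3.2 = +9.8°C.
Density altitude = 5900 + 120 × (9.8) = 5900 + (+1176) = 7076 ft.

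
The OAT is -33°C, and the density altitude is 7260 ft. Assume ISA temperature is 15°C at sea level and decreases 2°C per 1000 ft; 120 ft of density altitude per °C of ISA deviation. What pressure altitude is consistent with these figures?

DA = PA + 120 × (OAT − (15 − 2·PA/1000)) = PA + 120·OAT − 1800 + 0.24·PA = 1.24·PA + 120·OAT − 1800.
So 1.24·PA = 7260 − 120 × (-33) + 1800 = 13020.
PA = 13020 / 1.24 = 10500 ft.

10500 ft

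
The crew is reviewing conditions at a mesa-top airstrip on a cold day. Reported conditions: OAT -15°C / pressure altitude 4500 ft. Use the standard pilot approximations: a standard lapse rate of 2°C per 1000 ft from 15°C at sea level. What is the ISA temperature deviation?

ISA-21°C

ISA temperature at 4500 ft = 15 − 2 × (4500/1000) = 6°C.
Deviation = OAT − ISA = -15 − 6 = -21°C.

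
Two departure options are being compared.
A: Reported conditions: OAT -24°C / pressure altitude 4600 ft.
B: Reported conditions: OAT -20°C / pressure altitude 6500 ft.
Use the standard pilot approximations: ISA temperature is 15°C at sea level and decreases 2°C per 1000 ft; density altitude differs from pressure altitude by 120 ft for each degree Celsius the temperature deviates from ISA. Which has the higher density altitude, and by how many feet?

A: ISA temp = 5.8°C, deviation -29.8°C, DA = 4600 + 120 × (-29.8) = 1024 ft.
B: ISA temp = 2°C, deviation -22°C, DA = 6500 + 120 × (-22) = 3860 ft.
B is higher by 3860 − 1024 = 2836 ft.

B by 2836 ft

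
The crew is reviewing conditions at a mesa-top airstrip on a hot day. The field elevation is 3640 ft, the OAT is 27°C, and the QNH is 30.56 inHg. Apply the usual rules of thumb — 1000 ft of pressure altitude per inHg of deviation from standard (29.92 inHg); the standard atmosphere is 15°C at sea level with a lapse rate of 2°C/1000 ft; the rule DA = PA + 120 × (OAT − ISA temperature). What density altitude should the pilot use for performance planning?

Pressure altitude = 3640 + (29.92 − 30.56) × 1000 = 3640 + (-640) = 3000 ft.
ISA temperature at 3000 ft = 15 − 2 × (3000/1000) = 9°C.
ISA deviation = 27 − 9 = +18°C.
Density altitude = 3000 + 120 × (18) = 5160 ft.

5160 ft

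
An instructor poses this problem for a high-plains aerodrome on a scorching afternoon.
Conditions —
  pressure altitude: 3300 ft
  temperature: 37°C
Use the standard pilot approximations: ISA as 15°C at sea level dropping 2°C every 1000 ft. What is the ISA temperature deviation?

ISA temperature at 3300 ft = 15 − 2 × (3300/1000) = 8.4°C.
Deviation = OAT − ISA = 37 − 8.4 = +28.6°C.

ISA+28.6°C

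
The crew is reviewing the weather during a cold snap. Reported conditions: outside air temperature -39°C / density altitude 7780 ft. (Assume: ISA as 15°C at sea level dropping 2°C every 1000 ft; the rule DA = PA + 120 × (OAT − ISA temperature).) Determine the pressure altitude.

11500 ft

DA = PA + 120 × (OAT − (15 − 2·PA/1000)) = PA + 120·OAT − 1800 + 0.24·PA = 1.24·PA + 120·OAT − 1800.
So 1.24·PA = 7780 − 120 × (-39) + 1800 = 14260.
PA = 14260 / 1.24 = 11500 ft.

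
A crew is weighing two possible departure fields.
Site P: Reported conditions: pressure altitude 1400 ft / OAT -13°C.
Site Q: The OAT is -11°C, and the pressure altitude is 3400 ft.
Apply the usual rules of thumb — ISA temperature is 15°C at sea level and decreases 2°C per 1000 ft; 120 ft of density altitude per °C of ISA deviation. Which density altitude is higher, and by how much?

Site P: ISA temp = 12.2°C, deviation -25.2°C, DA = 1400 + 120 × (-25.2) = -1624 ft.
Site Q: ISA temp = 8.2°C, deviation -19.2°C, DA = 3400 + 120 × (-19.2) = 1096 ft.
Site Q is higher by 1096 − (-1624) = 2720 ft.

Site Q by 2720 ft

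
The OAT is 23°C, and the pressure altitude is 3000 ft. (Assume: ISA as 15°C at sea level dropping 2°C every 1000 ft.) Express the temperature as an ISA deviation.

ISA+14°C

ISA temperature at 3000 ft = 15 − 2 × (3000/1000) = 9°C.
Deviation = OAT − ISA = 23 − 9 = +14°C.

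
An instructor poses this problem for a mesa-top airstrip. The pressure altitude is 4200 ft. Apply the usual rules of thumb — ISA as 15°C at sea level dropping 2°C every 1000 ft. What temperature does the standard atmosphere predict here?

ISA temperature = 15 − 2 × (4200/1000) = 15 − 8.4 = 6.6°C.

6.6°C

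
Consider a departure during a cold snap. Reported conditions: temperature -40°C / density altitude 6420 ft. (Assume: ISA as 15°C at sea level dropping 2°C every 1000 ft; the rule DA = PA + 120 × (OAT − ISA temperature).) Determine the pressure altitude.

10500 ft

DA = PA + 120 × (OAT − (15 − 2·PA/1000)) = PA + 120·OAT − 1800 + 0.24·PA = 1.24·PA + 120·OAT − 1800.
So 1.24·PA = 6420 − 120 × (-40) + 1800 = 13020.
PA = 13020 / 1.24 = 10500 ft.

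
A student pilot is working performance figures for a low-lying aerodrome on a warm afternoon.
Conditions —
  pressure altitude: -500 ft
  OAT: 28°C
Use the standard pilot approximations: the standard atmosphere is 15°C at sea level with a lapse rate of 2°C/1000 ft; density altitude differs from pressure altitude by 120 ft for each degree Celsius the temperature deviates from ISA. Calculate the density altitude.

940 ft

ISA temperature at -500 ft = 15 − 2 × (-500/1000) = 16°C.
ISA deviation = 28 − 16 = +12°C.
Density altitude = -500 + 120 × (12) = -500 + (+1440) = 940 ft.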